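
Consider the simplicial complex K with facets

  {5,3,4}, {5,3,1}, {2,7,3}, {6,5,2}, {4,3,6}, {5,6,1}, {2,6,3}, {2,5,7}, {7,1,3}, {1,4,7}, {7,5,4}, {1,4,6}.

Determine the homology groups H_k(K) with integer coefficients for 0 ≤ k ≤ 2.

H_0 ≅ Z,  H_1 ≅ Z/2,  H_2 = 0.

K has 7 vertices, 18 edges, 12 triangles.
rank ∂_0 = 0, rank ∂_1 = 6 ⇒ b_0 = 7 − 0 − 6 = 1; all invariant factors of ∂_1 are 1 so no torsion. So H_0 = Z.
rank ∂_1 = 6, rank ∂_2 = 12 ⇒ b_1 = 18 − 6 − 12 = 0; ∂_2 has invariant factor(s) [2] giving torsion. So H_1 = Z/2.
rank ∂_2 = 12, rank ∂_3 = 0 ⇒ b_2 = 12 − 12 − 0 = 0. So H_2 = 0.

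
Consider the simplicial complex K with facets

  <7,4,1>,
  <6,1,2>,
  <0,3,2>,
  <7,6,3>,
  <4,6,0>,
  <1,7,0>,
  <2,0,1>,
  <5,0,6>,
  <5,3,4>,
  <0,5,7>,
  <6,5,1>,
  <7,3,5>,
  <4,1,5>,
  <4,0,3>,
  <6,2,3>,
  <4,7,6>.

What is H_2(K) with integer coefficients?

Take the total order 0 < 1 < 2 < 3 < 4 < 5 < 6 < 7 on the vertex set. Then K (dimension 2) consists of the simplices:

  0-simplices (8): [0], [1], [2], [3], [4], [5], [6], [7]
  1-simplices (24): (24 of them)
  2-simplices (16): [0,1,2], [0,1,7], [0,2,3], [0,3,4], [0,4,6], [0,5,6], [0,5,7], [1,2,6], [1,4,5], [1,4,7], [1,5,6], [2,3,6], [3,4,5], [3,5,7], [3,6,7], [4,6,7]

giving chain groups C_0 ≅ Z^8, C_1 ≅ Z^24, C_2 ≅ Z^16.

∂_1: C_1 → C_0 sends each edge [p,q] (with p < q) to q − p.
This gives a 8×24 integer matrix of rank 7; reducing to Smith normal form yields diagonal entries (1,1,1,1,1,1,1).

∂_2: C_2 → C_1 sends each 2-simplex [p,q,r] to [q,r] − [p,r] + [p,q]. For instance
  ∂[1,4,7] = [4,7] − [1,7] + [1,4],
  ∂[3,6,7] = [6,7] − [3,7] + [3,6].
This gives a 24×16 integer matrix of rank 15; reducing to Smith normal form yields diagonal entries (1,1,1,1,1,1,1,1,1,1,1,1,1,1,1).

Computing H_k = (kernel of ∂_k) / (image of ∂_{k+1}):

  H_2: rank ker ∂_2 − rank ∂_3 = (16 − 15) − 0 = 1, and there is no ∂_3, so H_2 ≅ Z.

H_2 ≅ Z.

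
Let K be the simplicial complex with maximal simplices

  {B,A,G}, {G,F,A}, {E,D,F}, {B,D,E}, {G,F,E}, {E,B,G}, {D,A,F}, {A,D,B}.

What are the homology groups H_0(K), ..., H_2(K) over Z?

H_0 ≅ Z,  H_1 = 0,  H_2 ≅ Z.

We work with the vertex ordering A < B < D < E < F < G. The simplices of K, each written with vertices in increasing order, are:

  0-simplices (6): A, B, D, E, F, G
  1-simplices (12): AB, AD, AF, AG, BD, BE, BG, DE, DF, EF, EG, FG
  2-simplices (8): ABD, ABG, ADF, AFG, BDE, BEG, DEF, EFG

so the chain groups are C_0 ≅ Z^6, C_1 ≅ Z^12, C_2 ≅ Z^8.

Boundary ∂_1: C_1 → C_0 maps an edge to its endpoints' difference, ∂[p,q] = q − p.
As a 6×12 matrix over Z this has rank 5, with invariant factors (1,1,1,1,1).

Boundary ∂_2: C_2 → C_1 acts by ∂[p,q,r] = [q,r] − [p,r] + [p,q]. For instance
  ∂ADF = DF − AF + AD,
  ∂AFG = FG − AG + AF.
The resulting 12×8 matrix has rank 7, and its Smith normal form has invariant factors (1,1,1,1,1,1,1).

Computing H_k = (kernel of ∂_k) / (image of ∂_{k+1}):

  H_0: rank C_0 − rank ∂_1 = 6 − 5 = 1, and the invariant factors of ∂_1 are all 1, so H_0 = Z.
  H_1: rank ker ∂_1 − rank ∂_2 = (12 − 5) − 7 = 0, and the invariant factors of ∂_2 are all 1, so H_1 = 0.
  H_2: rank ker ∂_2 − rank ∂_3 = (8 − 7) − 0 = 1, and there is no ∂_3, so H_2 = Z.

(K is a triangulation of the 2-sphere S^2.)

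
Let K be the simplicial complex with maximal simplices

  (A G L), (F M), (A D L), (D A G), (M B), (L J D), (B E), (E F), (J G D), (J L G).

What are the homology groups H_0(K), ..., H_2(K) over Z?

H_0 ≅ Z^2,  H_1 ≅ Z,  H_2 ≅ Z.

K has 9 vertices, 13 edges, 6 triangles.
rank ∂_0 = 0, rank ∂_1 = 7 ⇒ b_0 = 9 − 0 − 7 = 2; all invariant factors of ∂_1 are 1 so no torsion. So H_0 = Z^2.
rank ∂_1 = 7, rank ∂_2 = 5 ⇒ b_1 = 13 − 7 − 5 = 1; all invariant factors of ∂_2 are 1 so no torsion. So H_1 = Z.
rank ∂_2 = 5, rank ∂_3 = 0 ⇒ b_2 = 6 − 5 − 0 = 1. So H_2 = Z.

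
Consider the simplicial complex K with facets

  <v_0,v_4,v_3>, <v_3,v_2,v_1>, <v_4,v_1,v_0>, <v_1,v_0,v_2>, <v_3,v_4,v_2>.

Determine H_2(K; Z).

H_2 ≅ 0.

K has 5 vertices, 10 edges, 5 triangles.
rank ∂_2 = 5, rank ∂_3 = 0 ⇒ b_2 = 5 − 5 − 0 = 0. So H_2 ≅ 0.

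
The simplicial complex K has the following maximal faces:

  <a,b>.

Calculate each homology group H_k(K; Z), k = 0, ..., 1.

Take the total order a < b on the vertex set. Then K (dimension 1) consists of the simplices:

  0-simplices (2): a, b
  1-simplices (1): ab

so the chain groups are C_0 ≅ Z^2, C_1 ≅ Z^1.

The boundary map ∂_1: C_1 → C_0 maps an edge to its endpoints' difference, ∂[p,q] = q − p. For instance
  ∂ab = b − a.
This gives a 2×1 integer matrix of rank 1; reducing to Smith normal form yields diagonal entries (1).

Reading off H_k = ker ∂_k / im ∂_{k+1}:

  H_0: rank C_0 − rank ∂_1 = 2 − 1 = 1, and the invariant factors of ∂_1 are all 1, so H_0 ≅ Z.
  H_1: rank ker ∂_1 − rank ∂_2 = (1 − 1) − 0 = 0, and there is no ∂_2, so H_1 ≅ 0.

H_0 ≅ Z,  H_1 = 0.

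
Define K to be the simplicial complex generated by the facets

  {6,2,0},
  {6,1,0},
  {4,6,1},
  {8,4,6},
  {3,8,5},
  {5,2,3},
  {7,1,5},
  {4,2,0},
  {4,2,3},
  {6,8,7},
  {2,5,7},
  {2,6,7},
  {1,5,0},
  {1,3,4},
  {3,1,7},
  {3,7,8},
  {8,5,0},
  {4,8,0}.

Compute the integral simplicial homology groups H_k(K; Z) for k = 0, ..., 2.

H_0 ≅ Z,  H_1 ≅ Z ⊕ Z/2,  H_2 = 0.

Take the total order 0 < 1 < 2 < 3 < 4 < 5 < 6 < 7 < 8 on the vertex set. Then K (dimension 2) consists of the simplices:

  0-simplices (9): [0], [1], [2], [3], [4], [5], [6], [7], [8]
  1-simplices (27): (27 of them)
  2-simplices (18): [0,1,5], [0,1,6], [0,2,4], [0,2,6], [0,4,8], [0,5,8], [1,3,4], [1,3,7], [1,4,6], [1,5,7], [2,3,4], [2,3,5], [2,5,7], [2,6,7], [3,5,8], [3,7,8], [4,6,8], [6,7,8]

giving chain groups C_0 ≅ Z^9, C_1 ≅ Z^27, C_2 ≅ Z^18.

The boundary map ∂_1: C_1 → C_0 is given by ∂[p,q] = [q] − [p].
As a 9×27 matrix over Z this has rank 8, with invariant factors (1,1,1,1,1,1,1,1).

∂_2: C_2 → C_1 sends each 2-simplex [p,q,r] to [q,r] − [p,r] + [p,q]. For instance
  ∂[1,3,4] = [3,4] − [1,4] + [1,3],
  ∂[4,6,8] = [6,8] − [4,8] + [4,6].
The resulting 27×18 matrix has rank 18, and its Smith normal form has invariant factors (1,1,1,1,1,1,1,1,1,1,1,1,1,1,1,1,1,2).

Reading off H_k = ker ∂_k / im ∂_{k+1}:

  H_0: rank C_0 − rank ∂_1 = 9 − 8 = 1, and the invariant factors of ∂_1 are all 1, so H_0 ≅ Z.
  H_1: rank ker ∂_1 − rank ∂_2 = (27 − 8) − 18 = 1, and ∂_2 has invariant factor 2 > 1, so H_1 ≅ Z ⊕ Z/2.
  H_2: rank ker ∂_2 − rank ∂_3 = (18 − 18) − 0 = 0, and there is no ∂_3, so H_2 ≅ 0.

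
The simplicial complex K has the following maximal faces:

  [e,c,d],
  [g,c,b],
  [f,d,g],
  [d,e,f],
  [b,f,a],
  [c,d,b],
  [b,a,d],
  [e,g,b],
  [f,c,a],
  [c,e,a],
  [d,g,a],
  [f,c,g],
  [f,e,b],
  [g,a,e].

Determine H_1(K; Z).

We work with the vertex ordering a < b < c < d < e < f < g. The simplices of K, each written with vertices in increasing order, are:

  0-simplices (7): a, b, c, d, e, f, g
  1-simplices (21): ab, ac, ad, ae, af, ag, bc, bd, be, bf, bg, cd, ce, cf, cg, de, df, dg, ef, eg, fg
  2-simplices (14): abd, abf, ace, acf, adg, aeg, bcd, bcg, bef, beg, cde, cfg, def, dfg

giving chain groups C_0 ≅ Z^7, C_1 ≅ Z^21, C_2 ≅ Z^14.

Boundary ∂_1: C_1 → C_0 maps an edge to its endpoints' difference, ∂[p,q] = q − p. For instance
  ∂bc = c − b.
This gives a 7×21 integer matrix of rank 6; reducing to Smith normal form yields diagonal entries (1,1,1,1,1,1).

∂_2: C_2 → C_1 maps a triangle to the signed sum of its edges. For instance
  ∂cde = de − ce + cd,
  ∂ace = ce − ae + ac.
As a 21×14 matrix over Z this has rank 13, with invariant factors (1,1,1,1,1,1,1,1,1,1,1,1,1).

Reading off H_k = ker ∂_k / im ∂_{k+1}:

  H_1: rank ker ∂_1 − rank ∂_2 = (21 − 6) − 13 = 2, and the invariant factors of ∂_2 are all 1, so H_1 = Z^2.

(K is a triangulation of the torus T^2.)

H_1 ≅ Z^2.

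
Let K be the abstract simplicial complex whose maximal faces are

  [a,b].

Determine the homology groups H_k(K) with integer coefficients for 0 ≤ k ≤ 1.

H_0 ≅ Z,  H_1 = 0.

Fix the vertex order a < b and write every simplex with vertices in increasing order. Then dim K = 1 and the simplices of K are:

  0-simplices (2): a, b
  1-simplices (1): ab

Hence C_0 ≅ Z^2, C_1 ≅ Z^1.

∂_1: C_1 → C_0 sends each edge [p,q] (with p < q) to q − p. For instance
  ∂ab = b − a.
The resulting 2×1 matrix has rank 1, and its Smith normal form has invariant factors (1).

Reading off H_k = ker ∂_k / im ∂_{k+1}:

  H_0: rank C_0 − rank ∂_1 = 2 − 1 = 1, and the invariant factors of ∂_1 are all 1, so H_0 = Z.
  H_1: rank ker ∂_1 − rank ∂_2 = (1 − 1) − 0 = 0, and there is no ∂_2, so H_1 = 0.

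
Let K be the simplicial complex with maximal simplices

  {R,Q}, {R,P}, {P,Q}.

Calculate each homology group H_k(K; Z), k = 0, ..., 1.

K has 3 vertices, 3 edges.
rank ∂_0 = 0, rank ∂_1 = 2 ⇒ b_0 = 3 − 0 − 2 = 1; all invariant factors of ∂_1 are 1 so no torsion. So H_0 = Z.
rank ∂_1 = 2, rank ∂_2 = 0 ⇒ b_1 = 3 − 2 − 0 = 1. So H_1 = Z.

H_0 = Z,  H_1 = Z.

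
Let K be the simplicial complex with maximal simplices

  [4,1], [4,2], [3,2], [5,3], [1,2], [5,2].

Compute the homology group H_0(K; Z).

Order the vertices as 1 < 2 < 3 < 4 < 5. Listing each simplex with vertices in this order, K has dimension 1 with simplices:

  0-simplices (5): [1], [2], [3], [4], [5]
  1-simplices (6): [1,2], [1,4], [2,3], [2,4], [2,5], [3,5]

giving chain groups C_0 ≅ Z^5, C_1 ≅ Z^6.

∂_1: C_1 → C_0 maps an edge to its endpoints' difference, ∂[p,q] = q − p.
This gives a 5×6 integer matrix of rank 4; reducing to Smith normal form yields diagonal entries (1,1,1,1).

Computing H_k = (kernel of ∂_k) / (image of ∂_{k+1}):

  H_0: rank C_0 − rank ∂_1 = 5 − 4 = 1, and the invariant factors of ∂_1 are all 1, so H_0 = Z.

H_0 ≅ Z.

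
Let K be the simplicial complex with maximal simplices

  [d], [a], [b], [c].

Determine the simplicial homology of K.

Order the vertices as a < b < c < d. Listing each simplex with vertices in this order, K has dimension 0 with simplices:

  0-simplices (4): a, b, c, d

so the chain groups are C_0 ≅ Z^4.

From H_k ≅ ker(∂_k) / im(∂_{k+1}) we obtain:

  H_0: rank C_0 − rank ∂_1 = 4 − 0 = 4, and there is no ∂_1, so H_0 ≅ Z^4.

(K is a triangulation of a set of 4 points.)

H_0 = Z^4.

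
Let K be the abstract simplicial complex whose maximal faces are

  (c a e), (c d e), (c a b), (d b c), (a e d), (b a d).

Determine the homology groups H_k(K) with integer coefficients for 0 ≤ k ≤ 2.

H_0 = Z,  H_1 = 0,  H_2 = Z.

Take the total order a < b < c < d < e on the vertex set. Then K (dimension 2) consists of the simplices:

  0-simplices (5): a, b, c, d, e
  1-simplices (9): ab, ac, ad, ae, bc, bd, cd, ce, de
  2-simplices (6): abc, abd, ace, ade, bcd, cde

Hence C_0 ≅ Z^5, C_1 ≅ Z^9, C_2 ≅ Z^6.

The boundary map ∂_1: C_1 → C_0 is given by ∂[p,q] = [q] − [p]. For instance
  ∂bd = d − b.
This gives a 5×9 integer matrix of rank 4; reducing to Smith normal form yields diagonal entries (1,1,1,1).

The boundary map ∂_2: C_2 → C_1 sends each 2-simplex [p,q,r] to [q,r] − [p,r] + [p,q]. For instance
  ∂abc = bc − ac + ab,
  ∂abd = bd − ad + ab.
This gives a 9×6 integer matrix of rank 5; reducing to Smith normal form yields diagonal entries (1,1,1,1,1).

Now H_k = ker ∂_k / im ∂_{k+1}, so:

  H_0: rank C_0 − rank ∂_1 = 5 − 4 = 1, and the invariant factors of ∂_1 are all 1, so H_0 = Z.
  H_1: rank ker ∂_1 − rank ∂_2 = (9 − 4) − 5 = 0, and the invariant factors of ∂_2 are all 1, so H_1 = 0.
  H_2: rank ker ∂_2 − rank ∂_3 = (6 − 5) − 0 = 1, and there is no ∂_3, so H_2 = Z.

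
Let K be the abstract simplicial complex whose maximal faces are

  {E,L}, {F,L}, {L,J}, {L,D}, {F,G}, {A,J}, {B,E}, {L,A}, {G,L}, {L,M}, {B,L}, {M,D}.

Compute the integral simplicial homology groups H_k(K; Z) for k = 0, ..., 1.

H_0 = Z,  H_1 = Z^4.

Order the vertices as A < B < D < E < F < G < J < L < M. Listing each simplex with vertices in this order, K has dimension 1 with simplices:

  0-simplices (9): A, B, D, E, F, G, J, L, M
  1-simplices (12): AJ, AL, BE, BL, DL, DM, EL, FG, FL, GL, JL, LM

giving chain groups C_0 ≅ Z^9, C_1 ≅ Z^12.

Boundary ∂_1: C_1 → C_0 is given by ∂[p,q] = [q] − [p].
As a 9×12 matrix over Z this has rank 8, with invariant factors (1,1,1,1,1,1,1,1).

From H_k ≅ ker(∂_k) / im(∂_{k+1}) we obtain:

  H_0: rank C_0 − rank ∂_1 = 9 − 8 = 1, and the invariant factors of ∂_1 are all 1, so H_0 ≅ Z.
  H_1: rank ker ∂_1 − rank ∂_2 = (12 − 8) − 0 = 4, and there is no ∂_2, so H_1 ≅ Z^4.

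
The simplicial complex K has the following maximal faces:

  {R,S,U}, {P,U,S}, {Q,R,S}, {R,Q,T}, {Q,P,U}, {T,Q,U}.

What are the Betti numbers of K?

Order the vertices as P < Q < R < S < T < U. Listing each simplex with vertices in this order, K has dimension 2 with simplices:

  0-simplices (6): P, Q, R, S, T, U
  1-simplices (12): PQ, PS, PU, QR, QS, QT, QU, RS, RT, RU, SU, TU
  2-simplices (6): PQU, PSU, QRS, QRT, QTU, RSU

so the chain groups are C_0 ≅ Z^6, C_1 ≅ Z^12, C_2 ≅ Z^6.

∂_1: C_1 → C_0 sends each edge [p,q] (with p < q) to q − p.
As a 6×12 matrix over Z this has rank 5, with invariant factors (1,1,1,1,1).

∂_2: C_2 → C_1 maps a triangle to the signed sum of its edges. For instance
  ∂PQU = QU − PU + PQ,
  ∂QTU = TU − QU + QT.
This gives a 12×6 integer matrix of rank 6; reducing to Smith normal form yields diagonal entries (1,1,1,1,1,1).

Reading off H_k = ker ∂_k / im ∂_{k+1}:

  H_0: rank C_0 − rank ∂_1 = 6 − 5 = 1, and the invariant factors of ∂_1 are all 1, so H_0 ≅ Z.
  H_1: rank ker ∂_1 − rank ∂_2 = (12 − 5) − 6 = 1, and the invariant factors of ∂_2 are all 1, so H_1 ≅ Z.
  H_2: rank ker ∂_2 − rank ∂_3 = (6 − 6) − 0 = 0, and there is no ∂_3, so H_2 ≅ 0.

(K is a triangulation of the cylinder S^1 x I.)

Hence the Betti numbers are b_0 = 1, b_1 = 1, b_2 = 0.

b_0 = 1, b_1 = 1, b_2 = 0.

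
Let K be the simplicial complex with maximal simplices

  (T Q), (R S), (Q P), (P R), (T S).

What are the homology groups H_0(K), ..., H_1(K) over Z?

Order the vertices as P < Q < R < S < T. Listing each simplex with vertices in this order, K has dimension 1 with simplices:

  0-simplices (5): P, Q, R, S, T
  1-simplices (5): PQ, PR, QT, RS, ST

Hence C_0 ≅ Z^5, C_1 ≅ Z^5.

The boundary map ∂_1: C_1 → C_0 maps an edge to its endpoints' difference, ∂[p,q] = q − p.
As a 5×5 matrix over Z this has rank 4, with invariant factors (1,1,1,1).

Reading off H_k = ker ∂_k / im ∂_{k+1}:

  H_0: rank C_0 − rank ∂_1 = 5 − 4 = 1, and the invariant factors of ∂_1 are all 1, so H_0 ≅ Z.
  H_1: rank ker ∂_1 − rank ∂_2 = (5 − 4) − 0 = 1, and there is no ∂_2, so H_1 ≅ Z.

As a check, the Euler characteristic is 5 − 5 = 0, which agrees with 1 − 1 = 0.

H_0 ≅ Z,  H_1 ≅ Z.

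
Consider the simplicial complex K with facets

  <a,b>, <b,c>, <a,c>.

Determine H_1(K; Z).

H_1 = Z.

Take the total order a < b < c on the vertex set. Then K (dimension 1) consists of the simplices:

  0-simplices (3): a, b, c
  1-simplices (3): ab, ac, bc

Hence C_0 ≅ Z^3, C_1 ≅ Z^3.

The boundary map ∂_1: C_1 → C_0 maps an edge to its endpoints' difference, ∂[p,q] = q − p. For instance
  ∂bc = c − b.
The 3×3 boundary matrix has rank 2 and Smith normal form diag(1,1).

Now H_k = ker ∂_k / im ∂_{k+1}, so:

  H_1: rank ker ∂_1 − rank ∂_2 = (3 − 2) − 0 = 1, and there is no ∂_2, so H_1 = Z.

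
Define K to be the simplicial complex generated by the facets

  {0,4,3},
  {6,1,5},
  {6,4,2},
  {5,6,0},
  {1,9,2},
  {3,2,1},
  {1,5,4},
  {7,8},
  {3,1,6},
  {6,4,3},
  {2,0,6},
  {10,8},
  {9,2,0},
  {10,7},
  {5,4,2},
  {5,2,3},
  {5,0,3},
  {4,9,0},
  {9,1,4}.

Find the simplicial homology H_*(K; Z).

H_0 = Z^2,  H_1 = Z^3,  H_2 = Z.

Fix the vertex order 0 < 1 < 2 < 3 < 4 < 5 < 6 < 7 < 8 < 9 < 10 and write every simplex with vertices in increasing order. Then dim K = 2 and the simplices of K are:

  0-simplices (11): [0], [1], [2], [3], [4], [5], [6], [7], [8], [9], [10]
  1-simplices (27): (27 of them)
  2-simplices (16): [0,2,6], [0,2,9], [0,3,4], [0,3,5], [0,4,9], [0,5,6], [1,2,3], [1,2,9], [1,3,6], [1,4,5], [1,4,9], [1,5,6], [2,3,5], [2,4,5], [2,4,6], [3,4,6]

so the chain groups are C_0 ≅ Z^11, C_1 ≅ Z^27, C_2 ≅ Z^16.

Boundary ∂_1: C_1 → C_0 sends each edge [p,q] (with p < q) to q − p. For instance
  ∂[0,5] = [5] − [0].
The 11×27 boundary matrix has rank 9 and Smith normal form diag(1,1,1,1,1,1,1,1,1).

Boundary ∂_2: C_2 → C_1 sends each 2-simplex [p,q,r] to [q,r] − [p,r] + [p,q]. For instance
  ∂[2,3,5] = [3,5] − [2,5] + [2,3],
  ∂[0,3,5] = [3,5] − [0,5] + [0,3].
As a 27×16 matrix over Z this has rank 15, with invariant factors (1,1,1,1,1,1,1,1,1,1,1,1,1,1,1).

Now H_k = ker ∂_k / im ∂_{k+1}, so:

  H_0: rank C_0 − rank ∂_1 = 11 − 9 = 2, and the invariant factors of ∂_1 are all 1, so H_0 = Z^2.
  H_1: rank ker ∂_1 − rank ∂_2 = (27 − 9) − 15 = 3, and the invariant factors of ∂_2 are all 1, so H_1 = Z^3.
  H_2: rank ker ∂_2 − rank ∂_3 = (16 − 15) − 0 = 1, and there is no ∂_3, so H_2 = Z.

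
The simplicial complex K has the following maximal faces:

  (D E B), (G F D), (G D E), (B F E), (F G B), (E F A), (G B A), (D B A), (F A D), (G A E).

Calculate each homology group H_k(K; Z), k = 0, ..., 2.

Fix the vertex order A < B < D < E < F < G and write every simplex with vertices in increasing order. Then dim K = 2 and the simplices of K are:

  0-simplices (6): A, B, D, E, F, G
  1-simplices (15): AB, AD, AE, AF, AG, BD, BE, BF, BG, DE, DF, DG, EF, EG, FG
  2-simplices (10): ABD, ABG, ADF, AEF, AEG, BDE, BEF, BFG, DEG, DFG

so the chain groups are C_0 ≅ Z^6, C_1 ≅ Z^15, C_2 ≅ Z^10.

The boundary map ∂_1: C_1 → C_0 maps an edge to its endpoints' difference, ∂[p,q] = q − p. For instance
  ∂DE = E − D.
The resulting 6×15 matrix has rank 5, and its Smith normal form has invariant factors (1,1,1,1,1).

The boundary map ∂_2: C_2 → C_1 maps a triangle to the signed sum of its edges. For instance
  ∂AEF = EF − AF + AE,
  ∂DEG = EG − DG + DE.
As a 15×10 matrix over Z this has rank 10, with invariant factors (1,1,1,1,1,1,1,1,1,2).

From H_k ≅ ker(∂_k) / im(∂_{k+1}) we obtain:

  H_0: rank C_0 − rank ∂_1 = 6 − 5 = 1, and the invariant factors of ∂_1 are all 1, so H_0 = Z.
  H_1: rank ker ∂_1 − rank ∂_2 = (15 − 5) − 10 = 0, and ∂_2 has invariant factor 2 > 1, so H_1 = Z/2.
  H_2: rank ker ∂_2 − rank ∂_3 = (10 − 10) − 0 = 0, and there is no ∂_3, so H_2 = 0.

As a check, the Euler characteristic is 6 − 15 + 10 = 1, which agrees with 1 − 0 + 0 = 1.
(K is a triangulation of the real projective plane RP^2.)

H_0 = Z,  H_1 = Z/2,  H_2 = 0.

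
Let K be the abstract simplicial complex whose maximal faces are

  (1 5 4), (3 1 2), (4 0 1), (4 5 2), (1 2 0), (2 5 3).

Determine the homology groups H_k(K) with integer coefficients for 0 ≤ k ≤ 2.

Order the vertices as 0 < 1 < 2 < 3 < 4 < 5. Listing each simplex with vertices in this order, K has dimension 2 with simplices:

  0-simplices (6): [0], [1], [2], [3], [4], [5]
  1-simplices (12): [0,1], [0,2], [0,4], [1,2], [1,3], [1,4], [1,5], [2,3], [2,4], [2,5], [3,5], [4,5]
  2-simplices (6): [0,1,2], [0,1,4], [1,2,3], [1,4,5], [2,3,5], [2,4,5]

Hence C_0 ≅ Z^6, C_1 ≅ Z^12, C_2 ≅ Z^6.

The boundary map ∂_1: C_1 → C_0 sends each edge [p,q] (with p < q) to q − p. For instance
  ∂[1,2] = [2] − [1].
The resulting 6×12 matrix has rank 5, and its Smith normal form has invariant factors (1,1,1,1,1).

Boundary ∂_2: C_2 → C_1 maps a triangle to the signed sum of its edges. For instance
  ∂[2,4,5] = [4,5] − [2,5] + [2,4],
  ∂[1,4,5] = [4,5] − [1,5] + [1,4].
This gives a 12×6 integer matrix of rank 6; reducing to Smith normal form yields diagonal entries (1,1,1,1,1,1).

Reading off H_k = ker ∂_k / im ∂_{k+1}:

  H_0: rank C_0 − rank ∂_1 = 6 − 5 = 1, and the invariant factors of ∂_1 are all 1, so H_0 = Z.
  H_1: rank ker ∂_1 − rank ∂_2 = (12 − 5) − 6 = 1, and the invariant factors of ∂_2 are all 1, so H_1 = Z.
  H_2: rank ker ∂_2 − rank ∂_3 = (6 − 6) − 0 = 0, and there is no ∂_3, so H_2 = 0.

H_0 = Z,  H_1 = Z,  H_2 = 0.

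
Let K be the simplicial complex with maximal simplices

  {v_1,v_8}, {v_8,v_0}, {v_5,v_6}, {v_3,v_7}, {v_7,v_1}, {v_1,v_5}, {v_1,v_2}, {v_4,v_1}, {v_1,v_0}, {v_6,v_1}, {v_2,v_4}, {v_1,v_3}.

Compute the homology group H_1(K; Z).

Order the vertices as v_0 < v_1 < v_2 < v_3 < v_4 < v_5 < v_6 < v_7 < v_8. Listing each simplex with vertices in this order, K has dimension 1 with simplices:

  0-simplices (9): [v_0], [v_1], [v_2], [v_3], [v_4], [v_5], [v_6], [v_7], [v_8]
  1-simplices (12): [v_0,v_1], [v_0,v_8], [v_1,v_2], [v_1,v_3], [v_1,v_4], [v_1,v_5], [v_1,v_6], [v_1,v_7], [v_1,v_8], [v_2,v_4], [v_3,v_7], [v_5,v_6]

so the chain groups are C_0 ≅ Z^9, C_1 ≅ Z^12.

Boundary ∂_1: C_1 → C_0 is given by ∂[p,q] = [q] − [p]. For instance
  ∂[v_0,v_1] = [v_1] − [v_0].
The resulting 9×12 matrix has rank 8, and its Smith normal form has invariant factors (1,1,1,1,1,1,1,1).

Reading off H_k = ker ∂_k / im ∂_{k+1}:

  H_1: rank ker ∂_1 − rank ∂_2 = (12 − 8) − 0 = 4, and there is no ∂_2, so H_1 ≅ Z^4.

H_1 ≅ Z^4.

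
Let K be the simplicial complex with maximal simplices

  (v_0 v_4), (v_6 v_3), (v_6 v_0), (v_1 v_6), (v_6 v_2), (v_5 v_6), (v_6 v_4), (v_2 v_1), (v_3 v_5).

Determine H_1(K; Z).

H_1 = Z^3.

Order the vertices as v_0 < v_1 < v_2 < v_3 < v_4 < v_5 < v_6. Listing each simplex with vertices in this order, K has dimension 1 with simplices:

  0-simplices (7): [v_0], [v_1], [v_2], [v_3], [v_4], [v_5], [v_6]
  1-simplices (9): [v_0,v_4], [v_0,v_6], [v_1,v_2], [v_1,v_6], [v_2,v_6], [v_3,v_5], [v_3,v_6], [v_4,v_6], [v_5,v_6]

giving chain groups C_0 ≅ Z^7, C_1 ≅ Z^9.

∂_1: C_1 → C_0 is given by ∂[p,q] = [q] − [p]. For instance
  ∂[v_0,v_6] = [v_6] − [v_0].
The resulting 7×9 matrix has rank 6, and its Smith normal form has invariant factors (1,1,1,1,1,1).

Computing H_k = (kernel of ∂_k) / (image of ∂_{k+1}):

  H_1: rank ker ∂_1 − rank ∂_2 = (9 − 6) − 0 = 3, and there is no ∂_2, so H_1 ≅ Z^3.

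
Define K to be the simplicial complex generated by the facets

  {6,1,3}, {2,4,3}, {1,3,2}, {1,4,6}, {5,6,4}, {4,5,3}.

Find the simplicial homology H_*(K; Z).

We work with the vertex ordering 1 < 2 < 3 < 4 < 5 < 6. The simplices of K, each written with vertices in increasing order, are:

  0-simplices (6): [1], [2], [3], [4], [5], [6]
  1-simplices (12): [1,2], [1,3], [1,4], [1,6], [2,3], [2,4], [3,4], [3,5], [3,6], [4,5], [4,6], [5,6]
  2-simplices (6): [1,2,3], [1,3,6], [1,4,6], [2,3,4], [3,4,5], [4,5,6]

Hence C_0 ≅ Z^6, C_1 ≅ Z^12, C_2 ≅ Z^6.

The boundary map ∂_1: C_1 → C_0 is given by ∂[p,q] = [q] − [p]. For instance
  ∂[1,6] = [6] − [1].
The 6×12 boundary matrix has rank 5 and Smith normal form diag(1,1,1,1,1).

∂_2: C_2 → C_1 maps a triangle to the signed sum of its edges. For instance
  ∂[1,3,6] = [3,6] − [1,6] + [1,3],
  ∂[4,5,6] = [5,6] − [4,6] + [4,5].
This gives a 12×6 integer matrix of rank 6; reducing to Smith normal form yields diagonal entries (1,1,1,1,1,1).

From H_k ≅ ker(∂_k) / im(∂_{k+1}) we obtain:

  H_0: rank C_0 − rank ∂_1 = 6 − 5 = 1, and the invariant factors of ∂_1 are all 1, so H_0 ≅ Z.
  H_1: rank ker ∂_1 − rank ∂_2 = (12 − 5) − 6 = 1, and the invariant factors of ∂_2 are all 1, so H_1 ≅ Z.
  H_2: rank ker ∂_2 − rank ∂_3 = (6 − 6) − 0 = 0, and there is no ∂_3, so H_2 ≅ 0.

(K is a triangulation of the cylinder S^1 x I.)

H_0 = Z,  H_1 = Z,  H_2 = 0.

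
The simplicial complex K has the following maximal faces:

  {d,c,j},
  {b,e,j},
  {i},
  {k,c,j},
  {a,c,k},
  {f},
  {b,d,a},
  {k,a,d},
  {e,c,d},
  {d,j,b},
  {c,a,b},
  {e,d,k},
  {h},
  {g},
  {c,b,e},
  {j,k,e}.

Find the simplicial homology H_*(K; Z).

H_0 ≅ Z^5,  H_1 ≅ Z/2,  H_2 = 0.

Take the total order a < b < c < d < e < f < g < h < i < j < k on the vertex set. Then K (dimension 2) consists of the simplices:

  0-simplices (11): a, b, c, d, e, f, g, h, i, j, k
  1-simplices (18): ab, ac, ad, ak, bc, bd, be, bj, cd, ce, cj, ck, de, dj, dk, ej, ek, jk
  2-simplices (12): abc, abd, ack, adk, bce, bdj, bej, cde, cdj, cjk, dek, ejk

Hence C_0 ≅ Z^11, C_1 ≅ Z^18, C_2 ≅ Z^12.

The boundary map ∂_1: C_1 → C_0 is given by ∂[p,q] = [q] − [p]. For instance
  ∂de = e − d.
As a 11×18 matrix over Z this has rank 6, with invariant factors (1,1,1,1,1,1).

Boundary ∂_2: C_2 → C_1 maps a triangle to the signed sum of its edges. For instance
  ∂abd = bd − ad + ab,
  ∂adk = dk − ak + ad.
As a 18×12 matrix over Z this has rank 12, with invariant factors (1,1,1,1,1,1,1,1,1,1,1,2).

From H_k ≅ ker(∂_k) / im(∂_{k+1}) we obtain:

  H_0: rank C_0 − rank ∂_1 = 11 − 6 = 5, and the invariant factors of ∂_1 are all 1, so H_0 ≅ Z^5.
  H_1: rank ker ∂_1 − rank ∂_2 = (18 − 6) − 12 = 0, and ∂_2 has invariant factor 2 > 1, so H_1 ≅ Z/2.
  H_2: rank ker ∂_2 − rank ∂_3 = (12 − 12) − 0 = 0, and there is no ∂_3, so H_2 ≅ 0.

As a check, the Euler characteristic is 11 − 18 + 12 = 5, which agrees with 5 − 0 + 0 = 5.
(K is a triangulation of the disjoint union of the real projective plane RP^2 and a set of 4 points.)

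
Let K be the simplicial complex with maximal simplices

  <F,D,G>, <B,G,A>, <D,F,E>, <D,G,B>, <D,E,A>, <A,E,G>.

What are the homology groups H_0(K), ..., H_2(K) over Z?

H_0 ≅ Z,  H_1 ≅ Z,  H_2 = 0.

Order the vertices as A < B < D < E < F < G. Listing each simplex with vertices in this order, K has dimension 2 with simplices:

  0-simplices (6): A, B, D, E, F, G
  1-simplices (12): AB, AD, AE, AG, BD, BG, DE, DF, DG, EF, EG, FG
  2-simplices (6): ABG, ADE, AEG, BDG, DEF, DFG

Hence C_0 ≅ Z^6, C_1 ≅ Z^12, C_2 ≅ Z^6.

The boundary map ∂_1: C_1 → C_0 maps an edge to its endpoints' difference, ∂[p,q] = q − p. For instance
  ∂DE = E − D.
This gives a 6×12 integer matrix of rank 5; reducing to Smith normal form yields diagonal entries (1,1,1,1,1).

The boundary map ∂_2: C_2 → C_1 acts by ∂[p,q,r] = [q,r] − [p,r] + [p,q]. For instance
  ∂ABG = BG − AG + AB,
  ∂ADE = DE − AE + AD.
The resulting 12×6 matrix has rank 6, and its Smith normal form has invariant factors (1,1,1,1,1,1).

From H_k ≅ ker(∂_k) / im(∂_{k+1}) we obtain:

  H_0: rank C_0 − rank ∂_1 = 6 − 5 = 1, and the invariant factors of ∂_1 are all 1, so H_0 = Z.
  H_1: rank ker ∂_1 − rank ∂_2 = (12 − 5) − 6 = 1, and the invariant factors of ∂_2 are all 1, so H_1 = Z.
  H_2: rank ker ∂_2 − rank ∂_3 = (6 − 6) − 0 = 0, and there is no ∂_3, so H_2 = 0.

(K is a triangulation of the cylinder S^1 x I.)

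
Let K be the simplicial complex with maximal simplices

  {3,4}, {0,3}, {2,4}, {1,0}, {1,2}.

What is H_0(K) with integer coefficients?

Take the total order 0 < 1 < 2 < 3 < 4 on the vertex set. Then K (dimension 1) consists of the simplices:

  0-simplices (5): [0], [1], [2], [3], [4]
  1-simplices (5): [0,1], [0,3], [1,2], [2,4], [3,4]

giving chain groups C_0 ≅ Z^5, C_1 ≅ Z^5.

Boundary ∂_1: C_1 → C_0 maps an edge to its endpoints' difference, ∂[p,q] = q − p. For instance
  ∂[0,1] = [1] − [0].
This gives a 5×5 integer matrix of rank 4; reducing to Smith normal form yields diagonal entries (1,1,1,1).

Now H_k = ker ∂_k / im ∂_{k+1}, so:

  H_0: rank C_0 − rank ∂_1 = 5 − 4 = 1, and the invariant factors of ∂_1 are all 1, so H_0 = Z.

H_0 ≅ Z.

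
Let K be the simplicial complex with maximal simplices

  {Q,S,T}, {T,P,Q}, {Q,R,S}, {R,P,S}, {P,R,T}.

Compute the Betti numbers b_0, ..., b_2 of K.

b_0 = 1, b_1 = 1, b_2 = 0.

K has 5 vertices, 10 edges, 5 triangles.
rank ∂_0 = 0, rank ∂_1 = 4 ⇒ b_0 = 5 − 0 − 4 = 1; all invariant factors of ∂_1 are 1 so no torsion. So H_0 ≅ Z.
rank ∂_1 = 4, rank ∂_2 = 5 ⇒ b_1 = 10 − 4 − 5 = 1; all invariant factors of ∂_2 are 1 so no torsion. So H_1 ≅ Z.
rank ∂_2 = 5, rank ∂_3 = 0 ⇒ b_2 = 5 − 5 − 0 = 0. So H_2 ≅ 0.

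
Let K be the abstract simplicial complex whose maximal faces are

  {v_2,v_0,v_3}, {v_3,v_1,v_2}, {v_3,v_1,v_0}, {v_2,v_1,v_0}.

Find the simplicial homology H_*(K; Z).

K has 4 vertices, 6 edges, 4 triangles.
rank ∂_0 = 0, rank ∂_1 = 3 ⇒ b_0 = 4 − 0 − 3 = 1; all invariant factors of ∂_1 are 1 so no torsion. So H_0 = Z.
rank ∂_1 = 3, rank ∂_2 = 3 ⇒ b_1 = 6 − 3 − 3 = 0; all invariant factors of ∂_2 are 1 so no torsion. So H_1 = 0.
rank ∂_2 = 3, rank ∂_3 = 0 ⇒ b_2 = 4 − 3 − 0 = 1. So H_2 = Z.

H_0 ≅ Z,  H_1 = 0,  H_2 ≅ Z.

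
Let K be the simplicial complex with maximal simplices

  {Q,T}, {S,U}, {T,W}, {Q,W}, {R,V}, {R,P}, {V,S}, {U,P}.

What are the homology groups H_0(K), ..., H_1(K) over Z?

H_0 = Z^2,  H_1 = Z^2.

Fix the vertex order P < Q < R < S < T < U < V < W and write every simplex with vertices in increasing order. Then dim K = 1 and the simplices of K are:

  0-simplices (8): P, Q, R, S, T, U, V, W
  1-simplices (8): PR, PU, QT, QW, RV, SU, SV, TW

giving chain groups C_0 ≅ Z^8, C_1 ≅ Z^8.

Boundary ∂_1: C_1 → C_0 maps an edge to its endpoints' difference, ∂[p,q] = q − p. For instance
  ∂SU = U − S.
As a 8×8 matrix over Z this has rank 6, with invariant factors (1,1,1,1,1,1).

Reading off H_k = ker ∂_k / im ∂_{k+1}:

  H_0: rank C_0 − rank ∂_1 = 8 − 6 = 2, and the invariant factors of ∂_1 are all 1, so H_0 ≅ Z^2.
  H_1: rank ker ∂_1 − rank ∂_2 = (8 − 6) − 0 = 2, and there is no ∂_2, so H_1 ≅ Z^2.

As a check, the Euler characteristic is 8 − 8 = 0, which agrees with 2 − 2 = 0.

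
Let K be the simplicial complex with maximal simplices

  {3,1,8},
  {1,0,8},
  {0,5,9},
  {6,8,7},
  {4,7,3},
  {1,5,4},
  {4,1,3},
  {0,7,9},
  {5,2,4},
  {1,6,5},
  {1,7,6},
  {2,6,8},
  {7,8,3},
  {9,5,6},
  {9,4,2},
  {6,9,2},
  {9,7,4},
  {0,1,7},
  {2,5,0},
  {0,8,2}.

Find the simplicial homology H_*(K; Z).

H_0 ≅ Z,  H_1 ≅ Z ⊕ Z/2,  H_2 = 0.

We work with the vertex ordering 0 < 1 < 2 < 3 < 4 < 5 < 6 < 7 < 8 < 9. The simplices of K, each written with vertices in increasing order, are:

  0-simplices (10): [0], [1], [2], [3], [4], [5], [6], [7], [8], [9]
  1-simplices (30): (30 of them)
  2-simplices (20): (20 of them)

Hence C_0 ≅ Z^10, C_1 ≅ Z^30, C_2 ≅ Z^20.

The boundary map ∂_1: C_1 → C_0 maps an edge to its endpoints' difference, ∂[p,q] = q − p.
As a 10×30 matrix over Z this has rank 9, with invariant factors (1,1,1,1,1,1,1,1,1).

The boundary map ∂_2: C_2 → C_1 sends each 2-simplex [p,q,r] to [q,r] − [p,r] + [p,q]. For instance
  ∂[2,6,8] = [6,8] − [2,8] + [2,6],
  ∂[1,6,7] = [6,7] − [1,7] + [1,6].
The resulting 30×20 matrix has rank 20, and its Smith normal form has invariant factors (1,1,1,1,1,1,1,1,1,1,1,1,1,1,1,1,1,1,1,2).

Now H_k = ker ∂_k / im ∂_{k+1}, so:

  H_0: rank C_0 − rank ∂_1 = 10 − 9 = 1, and the invariant factors of ∂_1 are all 1, so H_0 = Z.
  H_1: rank ker ∂_1 − rank ∂_2 = (30 − 9) − 20 = 1, and ∂_2 has invariant factor 2 > 1, so H_1 = Z ⊕ Z/2.
  H_2: rank ker ∂_2 − rank ∂_3 = (20 − 20) − 0 = 0, and there is no ∂_3, so H_2 = 0.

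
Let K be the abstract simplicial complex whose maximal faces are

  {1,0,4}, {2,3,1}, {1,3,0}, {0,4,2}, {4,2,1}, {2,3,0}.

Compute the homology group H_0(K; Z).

Take the total order 0 < 1 < 2 < 3 < 4 on the vertex set. Then K (dimension 2) consists of the simplices:

  0-simplices (5): [0], [1], [2], [3], [4]
  1-simplices (9): [0,1], [0,2], [0,3], [0,4], [1,2], [1,3], [1,4], [2,3], [2,4]
  2-simplices (6): [0,1,3], [0,1,4], [0,2,3], [0,2,4], [1,2,3], [1,2,4]

Hence C_0 ≅ Z^5, C_1 ≅ Z^9, C_2 ≅ Z^6.

Boundary ∂_1: C_1 → C_0 maps an edge to its endpoints' difference, ∂[p,q] = q − p.
This gives a 5×9 integer matrix of rank 4; reducing to Smith normal form yields diagonal entries (1,1,1,1).

The boundary map ∂_2: C_2 → C_1 acts by ∂[p,q,r] = [q,r] − [p,r] + [p,q]. For instance
  ∂[0,2,4] = [2,4] − [0,4] + [0,2],
  ∂[0,2,3] = [2,3] − [0,3] + [0,2].
The resulting 9×6 matrix has rank 5, and its Smith normal form has invariant factors (1,1,1,1,1).

Now H_k = ker ∂_k / im ∂_{k+1}, so:

  H_0: rank C_0 − rank ∂_1 = 5 − 4 = 1, and the invariant factors of ∂_1 are all 1, so H_0 ≅ Z.

H_0 = Z.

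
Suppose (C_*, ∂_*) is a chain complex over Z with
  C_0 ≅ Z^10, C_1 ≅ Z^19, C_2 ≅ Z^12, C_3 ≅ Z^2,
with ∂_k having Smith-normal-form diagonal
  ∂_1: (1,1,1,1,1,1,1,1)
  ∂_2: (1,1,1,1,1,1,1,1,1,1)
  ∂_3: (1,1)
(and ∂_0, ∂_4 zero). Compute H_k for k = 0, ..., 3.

H_0: b_0 = 10 − 0 − 8 = 2; torsion from ∂_1 factors > 1: none. So H_0 ≅ Z^2.
H_1: b_1 = 19 − 8 − 10 = 1; torsion from ∂_2 factors > 1: none. So H_1 ≅ Z.
H_2: b_2 = 12 − 10 − 2 = 0; torsion from ∂_3 factors > 1: none. So H_2 ≅ 0.
H_3: b_3 = 2 − 2 − 0 = 0; torsion from ∂_4 factors > 1: none. So H_3 ≅ 0.

H_0 ≅ Z^2,  H_1 ≅ Z,  H_2 = 0,  H_3 = 0.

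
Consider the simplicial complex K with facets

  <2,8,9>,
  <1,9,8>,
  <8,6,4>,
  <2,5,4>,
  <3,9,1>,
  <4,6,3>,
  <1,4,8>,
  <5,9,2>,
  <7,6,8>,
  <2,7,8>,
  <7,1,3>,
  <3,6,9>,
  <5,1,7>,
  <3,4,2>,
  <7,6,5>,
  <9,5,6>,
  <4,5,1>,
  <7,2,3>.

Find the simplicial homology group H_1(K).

Order the vertices as 1 < 2 < 3 < 4 < 5 < 6 < 7 < 8 < 9. Listing each simplex with vertices in this order, K has dimension 2 with simplices:

  0-simplices (9): [1], [2], [3], [4], [5], [6], [7], [8], [9]
  1-simplices (27): (27 of them)
  2-simplices (18): [1,3,7], [1,3,9], [1,4,5], [1,4,8], [1,5,7], [1,8,9], [2,3,4], [2,3,7], [2,4,5], [2,5,9], [2,7,8], [2,8,9], [3,4,6], [3,6,9], [4,6,8], [5,6,7], [5,6,9], [6,7,8]

Hence C_0 ≅ Z^9, C_1 ≅ Z^27, C_2 ≅ Z^18.

∂_1: C_1 → C_0 maps an edge to its endpoints' difference, ∂[p,q] = q − p. For instance
  ∂[6,7] = [7] − [6].
The resulting 9×27 matrix has rank 8, and its Smith normal form has invariant factors (1,1,1,1,1,1,1,1).

∂_2: C_2 → C_1 acts by ∂[p,q,r] = [q,r] − [p,r] + [p,q]. For instance
  ∂[1,4,8] = [4,8] − [1,8] + [1,4],
  ∂[3,4,6] = [4,6] − [3,6] + [3,4].
The resulting 27×18 matrix has rank 17, and its Smith normal form has invariant factors (1,1,1,1,1,1,1,1,1,1,1,1,1,1,1,1,1).

Now H_k = ker ∂_k / im ∂_{k+1}, so:

  H_1: rank ker ∂_1 − rank ∂_2 = (27 − 8) − 17 = 2, and the invariant factors of ∂_2 are all 1, so H_1 ≅ Z^2.

(K is a triangulation of the torus T^2.)

H_1 ≅ Z^2.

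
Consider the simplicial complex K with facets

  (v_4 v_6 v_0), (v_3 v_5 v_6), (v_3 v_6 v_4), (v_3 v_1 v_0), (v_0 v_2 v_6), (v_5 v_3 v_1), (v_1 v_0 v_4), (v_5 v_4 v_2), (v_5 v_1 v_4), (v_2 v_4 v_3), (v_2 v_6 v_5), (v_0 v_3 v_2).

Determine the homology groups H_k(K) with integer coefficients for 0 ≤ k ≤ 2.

H_0 ≅ Z,  H_1 ≅ Z/2,  H_2 = 0.

Take the total order v_0 < v_1 < v_2 < v_3 < v_4 < v_5 < v_6 on the vertex set. Then K (dimension 2) consists of the simplices:

  0-simplices (7): [v_0], [v_1], [v_2], [v_3], [v_4], [v_5], [v_6]
  1-simplices (18): (18 of them)
  2-simplices (12): (12 of them)

so the chain groups are C_0 ≅ Z^7, C_1 ≅ Z^18, C_2 ≅ Z^12.

Boundary ∂_1: C_1 → C_0 maps an edge to its endpoints' difference, ∂[p,q] = q − p. For instance
  ∂[v_5,v_6] = [v_6] − [v_5].
The resulting 7×18 matrix has rank 6, and its Smith normal form has invariant factors (1,1,1,1,1,1).

Boundary ∂_2: C_2 → C_1 sends each 2-simplex [p,q,r] to [q,r] − [p,r] + [p,q]. For instance
  ∂[v_1,v_4,v_5] = [v_4,v_5] − [v_1,v_5] + [v_1,v_4],
  ∂[v_2,v_4,v_5] = [v_4,v_5] − [v_2,v_5] + [v_2,v_4].
The resulting 18×12 matrix has rank 12, and its Smith normal form has invariant factors (1,1,1,1,1,1,1,1,1,1,1,2).

Computing H_k = (kernel of ∂_k) / (image of ∂_{k+1}):

  H_0: rank C_0 − rank ∂_1 = 7 − 6 = 1, and the invariant factors of ∂_1 are all 1, so H_0 = Z.
  H_1: rank ker ∂_1 − rank ∂_2 = (18 − 6) − 12 = 0, and ∂_2 has invariant factor 2 > 1, so H_1 = Z/2.
  H_2: rank ker ∂_2 − rank ∂_3 = (12 − 12) − 0 = 0, and there is no ∂_3, so H_2 = 0.

As a check, the Euler characteristic is 7 − 18 + 12 = 1, which agrees with 1 − 0 + 0 = 1.
(K is a triangulation of the real projective plane RP^2.)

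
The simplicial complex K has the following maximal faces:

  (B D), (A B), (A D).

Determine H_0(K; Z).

Fix the vertex order A < B < D and write every simplex with vertices in increasing order. Then dim K = 1 and the simplices of K are:

  0-simplices (3): A, B, D
  1-simplices (3): AB, AD, BD

so the chain groups are C_0 ≅ Z^3, C_1 ≅ Z^3.

The boundary map ∂_1: C_1 → C_0 maps an edge to its endpoints' difference, ∂[p,q] = q − p. For instance
  ∂AB = B − A.
The 3×3 boundary matrix has rank 2 and Smith normal form diag(1,1).

Computing H_k = (kernel of ∂_k) / (image of ∂_{k+1}):

  H_0: rank C_0 − rank ∂_1 = 3 − 2 = 1, and the invariant factors of ∂_1 are all 1, so H_0 = Z.

(K is a triangulation of the circle S^1.)

H_0 = Z.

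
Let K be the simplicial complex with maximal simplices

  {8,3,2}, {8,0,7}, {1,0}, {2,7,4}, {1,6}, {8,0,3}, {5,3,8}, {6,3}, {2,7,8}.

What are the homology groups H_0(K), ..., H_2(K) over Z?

H_0 ≅ Z,  H_1 ≅ Z,  H_2 = 0.

Order the vertices as 0 < 1 < 2 < 3 < 4 < 5 < 6 < 7 < 8. Listing each simplex with vertices in this order, K has dimension 2 with simplices:

  0-simplices (9): [0], [1], [2], [3], [4], [5], [6], [7], [8]
  1-simplices (15): [0,1], [0,3], [0,7], [0,8], [1,6], [2,3], [2,4], [2,7], [2,8], [3,5], [3,6], [3,8], [4,7], [5,8], [7,8]
  2-simplices (6): [0,3,8], [0,7,8], [2,3,8], [2,4,7], [2,7,8], [3,5,8]

Hence C_0 ≅ Z^9, C_1 ≅ Z^15, C_2 ≅ Z^6.

Boundary ∂_1: C_1 → C_0 is given by ∂[p,q] = [q] − [p]. For instance
  ∂[2,4] = [4] − [2].
The resulting 9×15 matrix has rank 8, and its Smith normal form has invariant factors (1,1,1,1,1,1,1,1).

The boundary map ∂_2: C_2 → C_1 maps a triangle to the signed sum of its edges. For instance
  ∂[0,3,8] = [3,8] − [0,8] + [0,3],
  ∂[2,7,8] = [7,8] − [2,8] + [2,7].
The resulting 15×6 matrix has rank 6, and its Smith normal form has invariant factors (1,1,1,1,1,1).

Now H_k = ker ∂_k / im ∂_{k+1}, so:

  H_0: rank C_0 − rank ∂_1 = 9 − 8 = 1, and the invariant factors of ∂_1 are all 1, so H_0 ≅ Z.
  H_1: rank ker ∂_1 − rank ∂_2 = (15 − 8) − 6 = 1, and the invariant factors of ∂_2 are all 1, so H_1 ≅ Z.
  H_2: rank ker ∂_2 − rank ∂_3 = (6 − 6) − 0 = 0, and there is no ∂_3, so H_2 ≅ 0.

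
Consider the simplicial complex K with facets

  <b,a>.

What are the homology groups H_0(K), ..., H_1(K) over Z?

We work with the vertex ordering a < b. The simplices of K, each written with vertices in increasing order, are:

  0-simplices (2): a, b
  1-simplices (1): ab

giving chain groups C_0 ≅ Z^2, C_1 ≅ Z^1.

Boundary ∂_1: C_1 → C_0 is given by ∂[p,q] = [q] − [p].
This gives a 2×1 integer matrix of rank 1; reducing to Smith normal form yields diagonal entries (1).

From H_k ≅ ker(∂_k) / im(∂_{k+1}) we obtain:

  H_0: rank C_0 − rank ∂_1 = 2 − 1 = 1, and the invariant factors of ∂_1 are all 1, so H_0 ≅ Z.
  H_1: rank ker ∂_1 − rank ∂_2 = (1 − 1) − 0 = 0, and there is no ∂_2, so H_1 ≅ 0.

As a check, the Euler characteristic is 2 − 1 = 1, which agrees with 1 − 0 = 1.
(K is a triangulation of the 1-simplex.)

H_0 = Z,  H_1 = 0.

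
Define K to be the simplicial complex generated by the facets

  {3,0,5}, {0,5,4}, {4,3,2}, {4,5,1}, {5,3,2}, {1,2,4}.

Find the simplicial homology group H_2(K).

We work with the vertex ordering 0 < 1 < 2 < 3 < 4 < 5. The simplices of K, each written with vertices in increasing order, are:

  0-simplices (6): [0], [1], [2], [3], [4], [5]
  1-simplices (12): [0,3], [0,4], [0,5], [1,2], [1,4], [1,5], [2,3], [2,4], [2,5], [3,4], [3,5], [4,5]
  2-simplices (6): [0,3,5], [0,4,5], [1,2,4], [1,4,5], [2,3,4], [2,3,5]

Hence C_0 ≅ Z^6, C_1 ≅ Z^12, C_2 ≅ Z^6.

The boundary map ∂_1: C_1 → C_0 is given by ∂[p,q] = [q] − [p]. For instance
  ∂[2,4] = [4] − [2].
This gives a 6×12 integer matrix of rank 5; reducing to Smith normal form yields diagonal entries (1,1,1,1,1).

The boundary map ∂_2: C_2 → C_1 sends each 2-simplex [p,q,r] to [q,r] − [p,r] + [p,q]. For instance
  ∂[0,4,5] = [4,5] − [0,5] + [0,4],
  ∂[0,3,5] = [3,5] − [0,5] + [0,3].
The resulting 12×6 matrix has rank 6, and its Smith normal form has invariant factors (1,1,1,1,1,1).

From H_k ≅ ker(∂_k) / im(∂_{k+1}) we obtain:

  H_2: rank ker ∂_2 − rank ∂_3 = (6 − 6) − 0 = 0, and there is no ∂_3, so H_2 = 0.

H_2 = 0.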